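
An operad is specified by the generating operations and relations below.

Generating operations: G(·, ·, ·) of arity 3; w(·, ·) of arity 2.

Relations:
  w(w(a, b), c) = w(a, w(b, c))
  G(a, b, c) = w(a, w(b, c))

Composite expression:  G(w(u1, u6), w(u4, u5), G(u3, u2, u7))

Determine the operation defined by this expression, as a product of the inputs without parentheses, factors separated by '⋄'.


Under associativity of G, the answer is the u's in reading order.
w(u1, u6) linearizes to u1 ⋄ u6
w(u4, u5) linearizes to u4 ⋄ u5
G(u3, u2, u7) linearizes to u3 ⋄ u2 ⋄ u7
G(w(u1, u6), w(u4, u5), G(u3, u2, u7)) linearizes to u1 ⋄ u6 ⋄ u4 ⋄ u5 ⋄ u3 ⋄ u2 ⋄ u7

u1 ⋄ u6 ⋄ u4 ⋄ u5 ⋄ u3 ⋄ u2 ⋄ u7


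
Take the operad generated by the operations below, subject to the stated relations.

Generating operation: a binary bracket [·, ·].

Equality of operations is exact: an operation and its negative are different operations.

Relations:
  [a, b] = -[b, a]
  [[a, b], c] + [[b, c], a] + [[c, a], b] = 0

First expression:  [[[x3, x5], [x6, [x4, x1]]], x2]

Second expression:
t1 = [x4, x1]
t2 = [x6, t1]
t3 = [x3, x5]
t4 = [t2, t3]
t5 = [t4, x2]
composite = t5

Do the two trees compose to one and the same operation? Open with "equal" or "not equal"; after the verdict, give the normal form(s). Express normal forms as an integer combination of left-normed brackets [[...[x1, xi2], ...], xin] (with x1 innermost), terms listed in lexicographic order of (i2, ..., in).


not equal: they reduce to -[[[[[x1, x4], x6], x3], x5], x2] + [[[[[x1, x4], x6], x5], x3], x2] and [[[[[x1, x4], x6], x3], x5], x2] - [[[[[x1, x4], x6], x5], x3], x2]

The first composite normalizes to -[[[[[x1, x4], x6], x3], x5], x2] + [[[[[x1, x4], x6], x5], x3], x2]
The second composite normalizes to [[[[[x1, x4], x6], x3], x5], x2] - [[[[[x1, x4], x6], x5], x3], x2]
Different reductions; not equal.


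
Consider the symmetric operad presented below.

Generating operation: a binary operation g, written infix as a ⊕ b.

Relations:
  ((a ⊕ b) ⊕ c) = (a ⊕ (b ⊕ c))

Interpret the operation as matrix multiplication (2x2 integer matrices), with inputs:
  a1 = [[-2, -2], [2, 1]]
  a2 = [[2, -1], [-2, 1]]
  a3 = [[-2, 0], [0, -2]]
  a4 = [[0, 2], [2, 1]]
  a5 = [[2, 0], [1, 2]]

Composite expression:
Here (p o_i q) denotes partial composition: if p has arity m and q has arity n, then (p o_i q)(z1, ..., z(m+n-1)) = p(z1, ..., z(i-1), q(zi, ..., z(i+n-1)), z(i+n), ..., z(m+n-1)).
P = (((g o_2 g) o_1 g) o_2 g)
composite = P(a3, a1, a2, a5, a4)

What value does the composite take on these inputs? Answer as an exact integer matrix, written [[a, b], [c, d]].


[[0, 0], [8, -8]]

(a1 ⊕ a2) = [[0, 0], [2, -1]]
(a3 ⊕ (a1 ⊕ a2)) = [[0, 0], [-4, 2]]
(a5 ⊕ a4) = [[0, 4], [4, 4]]
((a3 ⊕ (a1 ⊕ a2)) ⊕ (a5 ⊕ a4)) = [[0, 0], [8, -8]]


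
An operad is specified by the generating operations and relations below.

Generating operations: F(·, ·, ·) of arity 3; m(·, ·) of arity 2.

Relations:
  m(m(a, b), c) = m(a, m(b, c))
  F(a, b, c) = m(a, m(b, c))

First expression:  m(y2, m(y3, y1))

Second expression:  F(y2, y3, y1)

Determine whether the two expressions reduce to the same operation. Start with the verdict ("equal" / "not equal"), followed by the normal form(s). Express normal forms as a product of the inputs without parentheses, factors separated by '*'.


equal — both sides give y2 * y3 * y1


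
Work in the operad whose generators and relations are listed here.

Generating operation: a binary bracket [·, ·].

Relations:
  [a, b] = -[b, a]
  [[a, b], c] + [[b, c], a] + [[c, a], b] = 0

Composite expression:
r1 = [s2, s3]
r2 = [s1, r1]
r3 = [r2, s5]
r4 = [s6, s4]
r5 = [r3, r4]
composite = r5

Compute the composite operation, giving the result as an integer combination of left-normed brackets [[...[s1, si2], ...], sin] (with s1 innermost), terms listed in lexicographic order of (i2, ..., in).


-[[[[[s1, s2], s3], s5], s4], s6] + [[[[[s1, s2], s3], s5], s6], s4] + [[[[[s1, s3], s2], s5], s4], s6] - [[[[[s1, s3], s2], s5], s6], s4]

A multilinear Lie element is pinned by s1-initial words (s1 innermost).
Composite bracket: [[[s1, [s2, s3]], s5], [s6, s4]]
The bracket unfolds into 32 signed words via [a, b] = ab - ba (2^5 = 32).
Keep just the words that open with s1:
  s1s2s3s5s4s6 (sign -1) contributes -[[[[[s1, s2], s3], s5], s4], s6]
  s1s2s3s5s6s4 (sign +1) contributes +[[[[[s1, s2], s3], s5], s6], s4]
  s1s3s2s5s4s6 (sign +1) contributes +[[[[[s1, s3], s2], s5], s4], s6]
  s1s3s2s5s6s4 (sign -1) contributes -[[[[[s1, s3], s2], s5], s6], s4]


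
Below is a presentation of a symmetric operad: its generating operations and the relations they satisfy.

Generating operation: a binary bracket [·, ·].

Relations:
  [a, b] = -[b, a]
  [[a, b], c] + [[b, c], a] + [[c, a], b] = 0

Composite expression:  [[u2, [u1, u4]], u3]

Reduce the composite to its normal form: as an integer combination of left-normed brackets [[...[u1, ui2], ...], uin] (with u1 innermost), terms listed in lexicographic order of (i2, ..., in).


-[[[u1, u4], u2], u3]

Skip Jacobi rewriting: expand, keep u1-initial words, read off terms.
Composite bracket: [[u2, [u1, u4]], u3]
Under [a, b] = ab - ba we get 8 signed associative words (2^3 = 8).
Keep just the words that open with u1:
  sign of u1u4u2u3 is -1, so it contributes -[[[u1, u4], u2], u3]


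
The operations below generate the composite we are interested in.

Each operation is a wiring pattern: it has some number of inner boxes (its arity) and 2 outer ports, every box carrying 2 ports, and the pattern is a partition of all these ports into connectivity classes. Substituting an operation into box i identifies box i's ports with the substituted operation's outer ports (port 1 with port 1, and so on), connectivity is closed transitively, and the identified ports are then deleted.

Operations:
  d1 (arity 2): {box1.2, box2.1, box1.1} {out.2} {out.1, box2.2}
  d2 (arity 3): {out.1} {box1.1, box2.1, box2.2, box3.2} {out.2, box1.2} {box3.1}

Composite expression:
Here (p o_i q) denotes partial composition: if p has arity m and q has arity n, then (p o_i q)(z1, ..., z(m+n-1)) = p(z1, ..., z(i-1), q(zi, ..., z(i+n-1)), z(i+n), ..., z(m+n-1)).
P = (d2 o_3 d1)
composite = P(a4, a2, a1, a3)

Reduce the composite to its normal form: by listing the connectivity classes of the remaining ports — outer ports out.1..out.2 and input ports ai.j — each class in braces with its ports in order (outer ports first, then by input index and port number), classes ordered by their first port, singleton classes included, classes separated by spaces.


{out.1} {out.2, a4.2} {a1.1, a1.2, a3.1} {a2.1, a2.2, a4.1} {a3.2}

Two ports join when wires chain via d2-identified ports.
composing d1 on (a1, a3), with out.j its own outer ports: {out.1, a3.2} {out.2} {a1.1, a1.2, a3.1}
composing d2 on (a4, a2, a1, a3), with out.j its own outer ports: {out.1} {out.2, a4.2} {a1.1, a1.2, a3.1} {a2.1, a2.2, a4.1} {a3.2}


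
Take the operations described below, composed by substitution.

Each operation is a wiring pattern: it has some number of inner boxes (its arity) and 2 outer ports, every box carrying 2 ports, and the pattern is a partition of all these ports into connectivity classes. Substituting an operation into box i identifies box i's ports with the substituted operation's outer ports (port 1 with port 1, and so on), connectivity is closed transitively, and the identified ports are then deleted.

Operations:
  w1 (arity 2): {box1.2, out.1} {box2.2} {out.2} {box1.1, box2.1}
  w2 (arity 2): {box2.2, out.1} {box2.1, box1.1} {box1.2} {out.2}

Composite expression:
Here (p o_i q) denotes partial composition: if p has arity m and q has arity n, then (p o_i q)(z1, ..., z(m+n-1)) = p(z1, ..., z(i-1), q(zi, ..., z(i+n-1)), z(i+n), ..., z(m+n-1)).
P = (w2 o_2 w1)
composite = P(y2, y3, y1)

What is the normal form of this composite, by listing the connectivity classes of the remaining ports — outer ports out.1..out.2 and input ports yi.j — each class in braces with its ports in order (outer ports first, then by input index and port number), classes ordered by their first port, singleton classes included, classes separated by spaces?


{out.1} {out.2} {y1.1, y3.1} {y1.2} {y2.1, y3.2} {y2.2}

Substituting into w2 glues patterns; closure does the rest.
the subtree at w1 composes to {out.1, y3.2} {out.2} {y1.1, y3.1} {y1.2} on (y3, y1); out.j = own outer ports
the subtree at w2 composes to {out.1} {out.2} {y1.1, y3.1} {y1.2} {y2.1, y3.2} {y2.2} on (y2, y3, y1); out.j = own outer ports


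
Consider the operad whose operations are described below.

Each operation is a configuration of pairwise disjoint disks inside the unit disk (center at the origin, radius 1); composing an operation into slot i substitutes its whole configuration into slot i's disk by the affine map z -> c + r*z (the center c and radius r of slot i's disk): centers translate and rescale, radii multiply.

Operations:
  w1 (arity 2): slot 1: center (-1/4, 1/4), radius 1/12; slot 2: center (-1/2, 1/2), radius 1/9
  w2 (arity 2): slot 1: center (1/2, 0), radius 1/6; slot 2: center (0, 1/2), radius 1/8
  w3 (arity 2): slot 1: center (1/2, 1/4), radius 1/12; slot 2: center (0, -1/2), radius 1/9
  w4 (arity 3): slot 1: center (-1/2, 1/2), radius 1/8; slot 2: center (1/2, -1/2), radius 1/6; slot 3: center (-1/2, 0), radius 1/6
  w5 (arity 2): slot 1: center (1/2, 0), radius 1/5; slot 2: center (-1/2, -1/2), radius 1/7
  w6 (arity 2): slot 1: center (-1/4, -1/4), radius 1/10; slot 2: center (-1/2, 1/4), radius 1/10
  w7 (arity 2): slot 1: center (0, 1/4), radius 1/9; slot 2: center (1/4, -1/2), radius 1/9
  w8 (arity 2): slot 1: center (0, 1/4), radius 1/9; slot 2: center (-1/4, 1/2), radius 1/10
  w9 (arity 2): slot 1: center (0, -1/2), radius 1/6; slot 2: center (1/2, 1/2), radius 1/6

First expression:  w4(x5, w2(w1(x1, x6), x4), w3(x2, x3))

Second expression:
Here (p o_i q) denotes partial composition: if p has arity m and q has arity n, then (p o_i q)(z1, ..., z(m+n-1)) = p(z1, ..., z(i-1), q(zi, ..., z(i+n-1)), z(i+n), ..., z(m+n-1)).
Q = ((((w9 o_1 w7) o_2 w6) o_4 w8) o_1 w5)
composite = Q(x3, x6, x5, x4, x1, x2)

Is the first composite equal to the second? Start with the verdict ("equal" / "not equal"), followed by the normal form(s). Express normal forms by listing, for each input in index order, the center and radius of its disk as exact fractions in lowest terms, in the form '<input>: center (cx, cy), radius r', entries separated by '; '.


not equal; first: x1: center (83/144, -71/144), radius 1/432; x2: center (-5/12, 1/24), radius 1/72; x3: center (-1/2, -1/12), radius 1/54; x4: center (1/2, -5/12), radius 1/48; x5: center (-1/2, 1/2), radius 1/8; x6: center (41/72, -35/72), radius 1/324; second: x1: center (1/2, 13/24), radius 1/54; x2: center (11/24, 7/12), radius 1/60; x3: center (1/108, -11/24), radius 1/270; x4: center (7/216, -125/216), radius 1/540; x5: center (1/27, -127/216), radius 1/540; x6: center (-1/108, -101/216), radius 1/378

The first expression, normalized: x1: center (83/144, -71/144), radius 1/432; x2: center (-5/12, 1/24), radius 1/72; x3: center (-1/2, -1/12), radius 1/54; x4: center (1/2, -5/12), radius 1/48; x5: center (-1/2, 1/2), radius 1/8; x6: center (41/72, -35/72), radius 1/324
The second expression, normalized: x1: center (1/2, 13/24), radius 1/54; x2: center (11/24, 7/12), radius 1/60; x3: center (1/108, -11/24), radius 1/270; x4: center (7/216, -125/216), radius 1/540; x5: center (1/27, -127/216), radius 1/540; x6: center (-1/108, -101/216), radius 1/378
No match — not equal.


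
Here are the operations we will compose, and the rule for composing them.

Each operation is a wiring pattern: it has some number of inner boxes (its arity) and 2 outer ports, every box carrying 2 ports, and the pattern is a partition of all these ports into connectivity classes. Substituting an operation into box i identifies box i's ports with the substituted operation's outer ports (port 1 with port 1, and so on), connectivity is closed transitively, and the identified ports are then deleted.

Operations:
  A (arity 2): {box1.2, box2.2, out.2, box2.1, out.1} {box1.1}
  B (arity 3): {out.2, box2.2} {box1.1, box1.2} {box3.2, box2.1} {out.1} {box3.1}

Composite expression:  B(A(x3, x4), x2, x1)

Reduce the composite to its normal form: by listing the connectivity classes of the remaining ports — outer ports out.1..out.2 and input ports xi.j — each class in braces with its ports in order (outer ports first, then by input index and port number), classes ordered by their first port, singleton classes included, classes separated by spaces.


{out.1} {out.2, x2.2} {x1.1} {x1.2, x2.1} {x3.1} {x3.2, x4.1, x4.2}

Substituting into B glues patterns; closure does the rest.
A over (x3, x4) gives {out.1, out.2, x3.2, x4.1, x4.2} {x3.1}, out.j being that stage's outer ports
B over (x3, x4, x2, x1) gives {out.1} {out.2, x2.2} {x1.1} {x1.2, x2.1} {x3.1} {x3.2, x4.1, x4.2}, out.j being that stage's outer ports


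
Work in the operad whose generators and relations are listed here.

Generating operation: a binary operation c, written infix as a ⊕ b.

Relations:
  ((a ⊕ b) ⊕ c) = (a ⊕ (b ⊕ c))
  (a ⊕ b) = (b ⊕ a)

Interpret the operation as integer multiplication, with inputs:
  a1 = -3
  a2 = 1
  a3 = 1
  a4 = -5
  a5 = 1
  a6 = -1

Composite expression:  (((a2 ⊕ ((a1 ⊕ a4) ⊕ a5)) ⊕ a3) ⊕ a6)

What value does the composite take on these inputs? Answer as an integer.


-15

(a1 ⊕ a4) = 15
((a1 ⊕ a4) ⊕ a5) = 15
(a2 ⊕ ((a1 ⊕ a4) ⊕ a5)) = 15
((a2 ⊕ ((a1 ⊕ a4) ⊕ a5)) ⊕ a3) = 15
(((a2 ⊕ ((a1 ⊕ a4) ⊕ a5)) ⊕ a3) ⊕ a6) = -15


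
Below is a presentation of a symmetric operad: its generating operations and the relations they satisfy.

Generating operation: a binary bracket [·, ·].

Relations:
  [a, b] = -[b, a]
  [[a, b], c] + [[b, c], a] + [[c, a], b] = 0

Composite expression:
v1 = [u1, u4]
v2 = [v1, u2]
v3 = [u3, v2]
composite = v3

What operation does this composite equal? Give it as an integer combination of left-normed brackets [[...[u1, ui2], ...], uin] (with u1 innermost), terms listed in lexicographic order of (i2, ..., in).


-[[[u1, u4], u2], u3]

Left-normed coefficients sit on the u1-initial expansion words.
Composite bracket: [u3, [[u1, u4], u2]]
Under [a, b] = ab - ba we get 8 signed associative words (2^3 = 8).
Words beginning with u1 determine it all:
  u1u4u2u3 appears with sign -1, giving the term -[[[u1, u4], u2], u3]


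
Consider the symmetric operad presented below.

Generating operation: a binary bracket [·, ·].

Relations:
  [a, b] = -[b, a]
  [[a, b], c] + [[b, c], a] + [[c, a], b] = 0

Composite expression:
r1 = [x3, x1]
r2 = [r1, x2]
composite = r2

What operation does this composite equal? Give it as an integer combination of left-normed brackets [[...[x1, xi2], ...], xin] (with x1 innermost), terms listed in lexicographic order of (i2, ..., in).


-[[x1, x3], x2]

Left-normed coefficients sit on the x1-initial expansion words.
Composite bracket: [[x3, x1], x2]
The bracket unfolds into 4 signed words via [a, b] = ab - ba (2^2 = 4).
Only words starting with x1 matter:
  the word x1x3x2 carries sign -1 and contributes -[[x1, x3], x2]


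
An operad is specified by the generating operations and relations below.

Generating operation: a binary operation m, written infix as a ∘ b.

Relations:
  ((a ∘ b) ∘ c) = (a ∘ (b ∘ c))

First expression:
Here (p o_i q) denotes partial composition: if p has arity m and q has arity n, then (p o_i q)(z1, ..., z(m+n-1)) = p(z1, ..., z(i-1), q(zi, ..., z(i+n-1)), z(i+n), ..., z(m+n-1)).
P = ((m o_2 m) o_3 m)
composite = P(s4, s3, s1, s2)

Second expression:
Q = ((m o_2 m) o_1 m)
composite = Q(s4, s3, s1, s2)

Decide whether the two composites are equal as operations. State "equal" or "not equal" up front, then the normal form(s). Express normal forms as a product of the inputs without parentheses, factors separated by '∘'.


Reducing the first expression gives s4 ∘ s3 ∘ s1 ∘ s2
Reducing the second expression gives s4 ∘ s3 ∘ s1 ∘ s2
Same normal form: equal.

equal; both compose to s4 ∘ s3 ∘ s1 ∘ s2


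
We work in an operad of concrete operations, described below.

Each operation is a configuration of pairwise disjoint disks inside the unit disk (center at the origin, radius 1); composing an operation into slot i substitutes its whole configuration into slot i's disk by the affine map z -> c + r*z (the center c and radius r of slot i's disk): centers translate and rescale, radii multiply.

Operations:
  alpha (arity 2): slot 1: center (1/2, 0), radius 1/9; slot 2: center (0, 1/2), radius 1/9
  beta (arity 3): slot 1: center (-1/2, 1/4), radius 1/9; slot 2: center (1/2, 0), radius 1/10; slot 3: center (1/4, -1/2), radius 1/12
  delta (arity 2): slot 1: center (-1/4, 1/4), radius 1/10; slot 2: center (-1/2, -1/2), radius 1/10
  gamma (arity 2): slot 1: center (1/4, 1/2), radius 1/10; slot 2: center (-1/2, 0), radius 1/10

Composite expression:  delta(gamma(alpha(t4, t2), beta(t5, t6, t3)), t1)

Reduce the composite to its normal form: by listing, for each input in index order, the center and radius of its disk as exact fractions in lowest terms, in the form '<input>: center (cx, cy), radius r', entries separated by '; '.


t1: center (-1/2, -1/2), radius 1/10; t2: center (-9/40, 61/200), radius 1/900; t3: center (-119/400, 49/200), radius 1/1200; t4: center (-11/50, 3/10), radius 1/900; t5: center (-61/200, 101/400), radius 1/900; t6: center (-59/200, 1/4), radius 1/1000

Follow each t-input down from delta: c' goes to c + r*c', radius to r*r'.
input t4: applying the 3 nested substitutions gives center (-11/50, 3/10), radius 1/900
input t2: applying the 3 nested substitutions gives center (-9/40, 61/200), radius 1/900
input t5: applying the 3 nested substitutions gives center (-61/200, 101/400), radius 1/900
input t6: applying the 3 nested substitutions gives center (-59/200, 1/4), radius 1/1000
input t3: applying the 3 nested substitutions gives center (-119/400, 49/200), radius 1/1200
input t1: applying the 1 nested substitution gives center (-1/2, -1/2), radius 1/10


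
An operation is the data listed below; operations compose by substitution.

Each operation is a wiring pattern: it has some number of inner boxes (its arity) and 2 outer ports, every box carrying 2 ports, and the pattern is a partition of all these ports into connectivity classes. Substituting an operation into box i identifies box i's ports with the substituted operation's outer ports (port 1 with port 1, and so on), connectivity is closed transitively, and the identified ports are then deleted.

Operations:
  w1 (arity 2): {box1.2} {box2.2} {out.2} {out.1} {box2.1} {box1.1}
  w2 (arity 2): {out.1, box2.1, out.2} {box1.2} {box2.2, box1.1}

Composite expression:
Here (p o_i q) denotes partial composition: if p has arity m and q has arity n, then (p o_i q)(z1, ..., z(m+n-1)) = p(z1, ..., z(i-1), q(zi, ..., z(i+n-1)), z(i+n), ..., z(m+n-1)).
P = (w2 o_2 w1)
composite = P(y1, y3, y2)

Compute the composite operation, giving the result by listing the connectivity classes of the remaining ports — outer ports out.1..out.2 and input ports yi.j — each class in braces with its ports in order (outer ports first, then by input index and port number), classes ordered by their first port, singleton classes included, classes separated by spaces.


Treat the ports identified at w2 as solder joints: merge, then drop.
after w1, the pattern on (y3, y2) reads {out.1} {out.2} {y2.1} {y2.2} {y3.1} {y3.2} (out.j = its outer ports)
after w2, the pattern on (y1, y3, y2) reads {out.1, out.2} {y1.1} {y1.2} {y2.1} {y2.2} {y3.1} {y3.2} (out.j = its outer ports)

{out.1, out.2} {y1.1} {y1.2} {y2.1} {y2.2} {y3.1} {y3.2}


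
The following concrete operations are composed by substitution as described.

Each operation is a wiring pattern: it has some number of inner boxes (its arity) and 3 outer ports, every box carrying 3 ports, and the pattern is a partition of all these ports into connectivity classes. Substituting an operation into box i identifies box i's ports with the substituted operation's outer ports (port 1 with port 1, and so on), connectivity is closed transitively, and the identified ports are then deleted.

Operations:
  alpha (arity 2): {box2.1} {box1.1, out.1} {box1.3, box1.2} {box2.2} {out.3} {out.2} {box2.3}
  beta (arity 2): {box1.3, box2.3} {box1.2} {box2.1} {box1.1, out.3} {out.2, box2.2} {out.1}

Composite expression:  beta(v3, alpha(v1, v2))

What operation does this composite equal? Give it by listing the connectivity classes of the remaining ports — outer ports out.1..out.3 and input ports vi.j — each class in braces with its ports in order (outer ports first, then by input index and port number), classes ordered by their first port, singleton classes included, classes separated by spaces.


{out.1} {out.2} {out.3, v3.1} {v1.1} {v1.2, v1.3} {v2.1} {v2.2} {v2.3} {v3.2} {v3.3}


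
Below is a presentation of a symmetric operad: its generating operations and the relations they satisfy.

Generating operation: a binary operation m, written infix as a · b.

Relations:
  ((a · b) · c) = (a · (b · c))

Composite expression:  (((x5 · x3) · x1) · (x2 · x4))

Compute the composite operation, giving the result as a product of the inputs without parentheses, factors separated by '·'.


x5 · x3 · x1 · x2 · x4

Associativity of m dissolves the nesting; only the x-input order survives.
(x5 · x3) collapses to x5 · x3
((x5 · x3) · x1) collapses to x5 · x3 · x1
(x2 · x4) collapses to x2 · x4
(((x5 · x3) · x1) · (x2 · x4)) collapses to x5 · x3 · x1 · x2 · x4


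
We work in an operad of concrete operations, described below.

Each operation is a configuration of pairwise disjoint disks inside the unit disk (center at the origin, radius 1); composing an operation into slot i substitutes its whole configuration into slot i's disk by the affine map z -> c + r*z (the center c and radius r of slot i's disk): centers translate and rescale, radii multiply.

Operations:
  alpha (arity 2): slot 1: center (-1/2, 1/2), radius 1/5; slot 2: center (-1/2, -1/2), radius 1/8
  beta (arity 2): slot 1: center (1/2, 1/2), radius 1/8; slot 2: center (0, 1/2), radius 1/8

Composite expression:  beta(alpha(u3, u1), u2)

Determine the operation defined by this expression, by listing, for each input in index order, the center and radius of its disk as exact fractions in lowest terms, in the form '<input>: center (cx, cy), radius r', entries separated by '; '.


u1: center (7/16, 7/16), radius 1/64; u2: center (0, 1/2), radius 1/8; u3: center (7/16, 9/16), radius 1/40


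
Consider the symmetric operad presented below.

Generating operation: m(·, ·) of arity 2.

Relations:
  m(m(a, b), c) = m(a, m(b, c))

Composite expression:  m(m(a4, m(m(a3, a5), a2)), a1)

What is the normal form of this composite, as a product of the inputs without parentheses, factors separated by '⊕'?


Associativity of m dissolves the nesting; only the a-input order survives.
m(a3, a5) reduces to a3 ⊕ a5
m(m(a3, a5), a2) reduces to a3 ⊕ a5 ⊕ a2
m(a4, m(m(a3, a5), a2)) reduces to a4 ⊕ a3 ⊕ a5 ⊕ a2
m(m(a4, m(m(a3, a5), a2)), a1) reduces to a4 ⊕ a3 ⊕ a5 ⊕ a2 ⊕ a1

a4 ⊕ a3 ⊕ a5 ⊕ a2 ⊕ a1


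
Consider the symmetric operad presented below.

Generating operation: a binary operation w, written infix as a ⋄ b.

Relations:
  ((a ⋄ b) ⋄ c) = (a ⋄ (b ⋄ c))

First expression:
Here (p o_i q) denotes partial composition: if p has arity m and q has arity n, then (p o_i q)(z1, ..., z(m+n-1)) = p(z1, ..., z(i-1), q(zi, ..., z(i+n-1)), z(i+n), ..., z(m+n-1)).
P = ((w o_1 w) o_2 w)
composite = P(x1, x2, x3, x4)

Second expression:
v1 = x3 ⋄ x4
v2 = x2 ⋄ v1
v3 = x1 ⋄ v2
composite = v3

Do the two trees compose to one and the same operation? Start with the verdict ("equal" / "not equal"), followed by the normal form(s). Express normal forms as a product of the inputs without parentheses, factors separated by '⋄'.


equal; the common form is x1 ⋄ x2 ⋄ x3 ⋄ x4

The first expression reduces to x1 ⋄ x2 ⋄ x3 ⋄ x4
The second expression reduces to x1 ⋄ x2 ⋄ x3 ⋄ x4
Both agree, so they are equal.


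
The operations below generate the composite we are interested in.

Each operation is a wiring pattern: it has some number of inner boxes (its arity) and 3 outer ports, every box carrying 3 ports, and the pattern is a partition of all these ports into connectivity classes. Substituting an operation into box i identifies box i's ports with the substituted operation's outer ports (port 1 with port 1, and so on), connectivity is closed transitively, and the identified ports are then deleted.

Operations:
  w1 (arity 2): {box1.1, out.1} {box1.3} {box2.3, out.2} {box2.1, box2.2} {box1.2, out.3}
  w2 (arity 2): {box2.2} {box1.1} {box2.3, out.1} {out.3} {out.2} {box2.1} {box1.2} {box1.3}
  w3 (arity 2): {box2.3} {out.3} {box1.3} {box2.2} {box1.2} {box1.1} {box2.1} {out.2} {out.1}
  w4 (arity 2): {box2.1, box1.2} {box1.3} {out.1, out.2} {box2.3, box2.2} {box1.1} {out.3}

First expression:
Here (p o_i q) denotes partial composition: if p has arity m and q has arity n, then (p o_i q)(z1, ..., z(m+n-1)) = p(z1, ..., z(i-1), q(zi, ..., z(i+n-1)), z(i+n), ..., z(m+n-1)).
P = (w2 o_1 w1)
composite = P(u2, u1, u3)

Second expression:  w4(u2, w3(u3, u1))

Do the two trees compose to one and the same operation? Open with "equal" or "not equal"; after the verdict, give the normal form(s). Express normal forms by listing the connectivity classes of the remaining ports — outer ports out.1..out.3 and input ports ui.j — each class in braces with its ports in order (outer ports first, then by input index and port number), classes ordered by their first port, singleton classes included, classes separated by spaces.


not equal; the first gives {out.1, u3.3} {out.2} {out.3} {u1.1, u1.2} {u1.3} {u2.1} {u2.2} {u2.3} {u3.1} {u3.2} and the second {out.1, out.2} {out.3} {u1.1} {u1.2} {u1.3} {u2.1} {u2.2} {u2.3} {u3.1} {u3.2} {u3.3}

In normal form, the first expression is {out.1, u3.3} {out.2} {out.3} {u1.1, u1.2} {u1.3} {u2.1} {u2.2} {u2.3} {u3.1} {u3.2}
In normal form, the second expression is {out.1, out.2} {out.3} {u1.1} {u1.2} {u1.3} {u2.1} {u2.2} {u2.3} {u3.1} {u3.2} {u3.3}
The normal forms differ: not equal.


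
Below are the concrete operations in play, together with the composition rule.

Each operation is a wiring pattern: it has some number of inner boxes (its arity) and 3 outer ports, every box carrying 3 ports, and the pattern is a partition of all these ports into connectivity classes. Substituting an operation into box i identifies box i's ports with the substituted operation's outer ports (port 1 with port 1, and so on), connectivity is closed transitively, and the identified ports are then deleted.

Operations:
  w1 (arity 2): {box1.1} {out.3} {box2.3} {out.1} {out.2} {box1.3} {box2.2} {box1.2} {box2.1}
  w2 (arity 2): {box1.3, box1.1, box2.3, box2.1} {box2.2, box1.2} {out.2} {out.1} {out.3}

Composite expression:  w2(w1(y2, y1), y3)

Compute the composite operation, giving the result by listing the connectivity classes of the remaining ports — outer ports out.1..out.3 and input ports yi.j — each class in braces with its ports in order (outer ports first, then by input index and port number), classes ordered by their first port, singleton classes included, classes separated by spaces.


{out.1} {out.2} {out.3} {y1.1} {y1.2} {y1.3} {y2.1} {y2.2} {y2.3} {y3.1, y3.3} {y3.2}

Reachability decides: close wires over w2-identified ports.
composing w1 on (y2, y1), with out.j its own outer ports: {out.1} {out.2} {out.3} {y1.1} {y1.2} {y1.3} {y2.1} {y2.2} {y2.3}
composing w2 on (y2, y1, y3), with out.j its own outer ports: {out.1} {out.2} {out.3} {y1.1} {y1.2} {y1.3} {y2.1} {y2.2} {y2.3} {y3.1, y3.3} {y3.2}


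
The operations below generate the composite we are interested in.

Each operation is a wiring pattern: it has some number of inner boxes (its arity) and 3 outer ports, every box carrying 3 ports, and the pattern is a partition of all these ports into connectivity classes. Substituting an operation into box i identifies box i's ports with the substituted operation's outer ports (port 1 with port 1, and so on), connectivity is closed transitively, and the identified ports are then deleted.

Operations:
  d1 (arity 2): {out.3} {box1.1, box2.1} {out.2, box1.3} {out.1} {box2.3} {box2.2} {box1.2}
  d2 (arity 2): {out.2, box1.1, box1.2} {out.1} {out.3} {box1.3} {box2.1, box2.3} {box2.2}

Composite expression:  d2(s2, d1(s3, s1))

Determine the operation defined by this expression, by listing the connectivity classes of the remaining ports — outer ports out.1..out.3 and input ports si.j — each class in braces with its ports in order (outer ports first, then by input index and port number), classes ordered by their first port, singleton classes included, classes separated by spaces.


{out.1} {out.2, s2.1, s2.2} {out.3} {s1.1, s3.1} {s1.2} {s1.3} {s2.3} {s3.2} {s3.3}

Two ports join when wires chain via d2-identified ports.
after d1, the pattern on (s3, s1) reads {out.1} {out.2, s3.3} {out.3} {s1.1, s3.1} {s1.2} {s1.3} {s3.2} (out.j = its outer ports)
after d2, the pattern on (s2, s3, s1) reads {out.1} {out.2, s2.1, s2.2} {out.3} {s1.1, s3.1} {s1.2} {s1.3} {s2.3} {s3.2} {s3.3} (out.j = its outer ports)


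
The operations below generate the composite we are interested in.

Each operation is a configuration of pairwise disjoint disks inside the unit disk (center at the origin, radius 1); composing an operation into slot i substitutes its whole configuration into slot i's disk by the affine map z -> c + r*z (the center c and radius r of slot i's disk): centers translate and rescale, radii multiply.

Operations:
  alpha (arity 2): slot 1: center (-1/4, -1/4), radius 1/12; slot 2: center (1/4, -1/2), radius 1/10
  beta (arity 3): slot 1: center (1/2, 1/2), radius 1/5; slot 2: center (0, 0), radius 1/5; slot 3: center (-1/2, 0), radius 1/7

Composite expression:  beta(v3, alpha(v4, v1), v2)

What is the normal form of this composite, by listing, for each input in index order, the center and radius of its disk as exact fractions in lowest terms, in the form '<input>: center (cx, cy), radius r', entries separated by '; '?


v1: center (1/20, -1/10), radius 1/50; v2: center (-1/2, 0), radius 1/7; v3: center (1/2, 1/2), radius 1/5; v4: center (-1/20, -1/20), radius 1/60

Affine substitution under beta: radii multiply and v-centers shift.
tracing v3 down its 1-map path: center (1/2, 1/2), radius 1/5
tracing v4 down its 2-map path: center (-1/20, -1/20), radius 1/60
tracing v1 down its 2-map path: center (1/20, -1/10), radius 1/50
tracing v2 down its 1-map path: center (-1/2, 0), radius 1/7


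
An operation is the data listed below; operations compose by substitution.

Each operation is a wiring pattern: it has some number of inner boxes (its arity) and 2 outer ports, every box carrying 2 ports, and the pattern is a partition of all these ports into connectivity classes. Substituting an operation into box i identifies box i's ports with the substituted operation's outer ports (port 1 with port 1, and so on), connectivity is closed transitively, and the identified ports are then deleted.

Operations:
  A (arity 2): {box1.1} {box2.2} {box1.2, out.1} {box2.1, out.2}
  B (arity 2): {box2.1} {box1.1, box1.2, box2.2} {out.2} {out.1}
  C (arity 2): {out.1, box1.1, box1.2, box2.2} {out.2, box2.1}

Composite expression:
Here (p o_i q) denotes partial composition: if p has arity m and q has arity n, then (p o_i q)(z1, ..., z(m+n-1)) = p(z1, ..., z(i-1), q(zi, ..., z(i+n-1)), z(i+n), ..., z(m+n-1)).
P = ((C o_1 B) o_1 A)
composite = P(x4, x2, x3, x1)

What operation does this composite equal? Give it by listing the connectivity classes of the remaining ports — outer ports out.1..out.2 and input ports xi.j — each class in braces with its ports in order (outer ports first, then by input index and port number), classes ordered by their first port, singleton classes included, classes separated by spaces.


{out.1, x1.2} {out.2, x1.1} {x2.1, x3.2, x4.2} {x2.2} {x3.1} {x4.1}

Two ports join when wires chain via C-identified ports.
composing A on (x4, x2), with out.j its own outer ports: {out.1, x4.2} {out.2, x2.1} {x2.2} {x4.1}
composing B on (x4, x2, x3), with out.j its own outer ports: {out.1} {out.2} {x2.1, x3.2, x4.2} {x2.2} {x3.1} {x4.1}
composing C on (x4, x2, x3, x1), with out.j its own outer ports: {out.1, x1.2} {out.2, x1.1} {x2.1, x3.2, x4.2} {x2.2} {x3.1} {x4.1}


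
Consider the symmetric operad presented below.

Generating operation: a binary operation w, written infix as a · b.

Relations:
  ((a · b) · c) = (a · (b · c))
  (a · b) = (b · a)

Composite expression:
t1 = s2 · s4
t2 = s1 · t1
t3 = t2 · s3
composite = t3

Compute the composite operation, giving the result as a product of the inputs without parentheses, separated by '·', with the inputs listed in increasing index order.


Key point: w commutes, so take the s-inputs in any fixed order.
(s2 · s4) unparenthesizes to s2 · s4
(s1 · (s2 · s4)) unparenthesizes to s1 · s2 · s4
((s1 · (s2 · s4)) · s3) unparenthesizes to s1 · s2 · s4 · s3
rearranged into index order: s1 · s2 · s3 · s4

s1 · s2 · s3 · s4


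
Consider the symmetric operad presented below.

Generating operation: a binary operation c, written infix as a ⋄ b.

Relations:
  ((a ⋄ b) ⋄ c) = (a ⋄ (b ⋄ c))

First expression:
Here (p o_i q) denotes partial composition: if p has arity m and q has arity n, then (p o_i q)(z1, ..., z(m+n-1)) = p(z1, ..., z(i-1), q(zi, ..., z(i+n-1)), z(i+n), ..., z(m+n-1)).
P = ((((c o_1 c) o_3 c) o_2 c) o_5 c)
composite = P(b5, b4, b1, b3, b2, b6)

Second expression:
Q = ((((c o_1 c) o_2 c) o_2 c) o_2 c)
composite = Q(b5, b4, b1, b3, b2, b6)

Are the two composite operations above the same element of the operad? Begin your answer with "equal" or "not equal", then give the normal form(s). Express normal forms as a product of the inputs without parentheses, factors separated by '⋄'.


equal — both sides give b5 ⋄ b4 ⋄ b1 ⋄ b3 ⋄ b2 ⋄ b6

Reducing the first expression gives b5 ⋄ b4 ⋄ b1 ⋄ b3 ⋄ b2 ⋄ b6
Reducing the second expression gives b5 ⋄ b4 ⋄ b1 ⋄ b3 ⋄ b2 ⋄ b6
The forms coincide; equal.


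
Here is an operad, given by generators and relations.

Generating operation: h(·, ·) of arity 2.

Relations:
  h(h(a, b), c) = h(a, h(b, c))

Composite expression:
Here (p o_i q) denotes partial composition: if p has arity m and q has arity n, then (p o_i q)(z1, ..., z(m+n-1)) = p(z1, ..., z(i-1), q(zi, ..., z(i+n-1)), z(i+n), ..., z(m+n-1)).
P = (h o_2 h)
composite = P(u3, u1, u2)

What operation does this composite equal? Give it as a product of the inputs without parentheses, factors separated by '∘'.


u3 ∘ u1 ∘ u2

Associativity of h dissolves the nesting; only the u-input order survives.
h(u1, u2) spells out as u1 ∘ u2
h(u3, h(u1, u2)) spells out as u3 ∘ u1 ∘ u2


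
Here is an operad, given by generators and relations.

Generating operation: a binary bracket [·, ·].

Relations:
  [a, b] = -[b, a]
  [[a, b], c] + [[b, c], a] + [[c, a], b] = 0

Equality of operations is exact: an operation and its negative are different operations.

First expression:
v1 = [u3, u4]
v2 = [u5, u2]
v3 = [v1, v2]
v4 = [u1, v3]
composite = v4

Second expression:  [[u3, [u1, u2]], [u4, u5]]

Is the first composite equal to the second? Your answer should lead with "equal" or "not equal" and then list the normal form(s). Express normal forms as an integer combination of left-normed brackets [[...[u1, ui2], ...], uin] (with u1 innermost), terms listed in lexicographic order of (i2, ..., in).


not equal; the first gives [[[[u1, u2], u5], u3], u4] - [[[[u1, u2], u5], u4], u3] - [[[[u1, u3], u4], u2], u5] + [[[[u1, u3], u4], u5], u2] + [[[[u1, u4], u3], u2], u5] - [[[[u1, u4], u3], u5], u2] - [[[[u1, u5], u2], u3], u4] + [[[[u1, u5], u2], u4], u3] and the second -[[[[u1, u2], u3], u4], u5] + [[[[u1, u2], u3], u5], u4]

Normal form of the first expression: [[[[u1, u2], u5], u3], u4] - [[[[u1, u2], u5], u4], u3] - [[[[u1, u3], u4], u2], u5] + [[[[u1, u3], u4], u5], u2] + [[[[u1, u4], u3], u2], u5] - [[[[u1, u4], u3], u5], u2] - [[[[u1, u5], u2], u3], u4] + [[[[u1, u5], u2], u4], u3]
Normal form of the second expression: -[[[[u1, u2], u3], u4], u5] + [[[[u1, u2], u3], u5], u4]
The forms do not match — not equal.


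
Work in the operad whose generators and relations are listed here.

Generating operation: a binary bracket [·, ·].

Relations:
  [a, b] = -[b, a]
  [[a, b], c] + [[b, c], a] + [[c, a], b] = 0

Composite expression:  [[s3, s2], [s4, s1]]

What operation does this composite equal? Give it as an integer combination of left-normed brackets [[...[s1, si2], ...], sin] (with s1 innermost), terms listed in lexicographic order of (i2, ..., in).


-[[[s1, s4], s2], s3] + [[[s1, s4], s3], s2]


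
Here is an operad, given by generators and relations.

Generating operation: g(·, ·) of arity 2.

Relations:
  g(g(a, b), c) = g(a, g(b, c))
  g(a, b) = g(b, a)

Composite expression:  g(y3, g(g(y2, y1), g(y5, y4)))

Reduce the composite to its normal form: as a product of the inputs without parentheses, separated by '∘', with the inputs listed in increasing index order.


Both nesting and order wash out for g; what remains is which y's occur.
g(y2, y1) unparenthesizes to y2 ∘ y1
g(y5, y4) unparenthesizes to y5 ∘ y4
g(g(y2, y1), g(y5, y4)) unparenthesizes to y2 ∘ y1 ∘ y5 ∘ y4
g(y3, g(g(y2, y1), g(y5, y4))) unparenthesizes to y3 ∘ y2 ∘ y1 ∘ y5 ∘ y4
commutativity sorts the factors: y1 ∘ y2 ∘ y3 ∘ y4 ∘ y5

y1 ∘ y2 ∘ y3 ∘ y4 ∘ y5


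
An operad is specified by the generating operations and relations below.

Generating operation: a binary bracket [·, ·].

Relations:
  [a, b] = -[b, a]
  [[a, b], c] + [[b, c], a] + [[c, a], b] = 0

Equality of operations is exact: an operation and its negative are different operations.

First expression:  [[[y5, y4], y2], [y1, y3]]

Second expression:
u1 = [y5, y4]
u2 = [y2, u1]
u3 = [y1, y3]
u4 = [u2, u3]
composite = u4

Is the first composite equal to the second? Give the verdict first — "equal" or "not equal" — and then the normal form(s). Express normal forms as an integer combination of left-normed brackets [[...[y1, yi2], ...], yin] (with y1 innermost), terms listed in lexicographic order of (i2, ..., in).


not equal; the first gives -[[[[y1, y3], y2], y4], y5] + [[[[y1, y3], y2], y5], y4] + [[[[y1, y3], y4], y5], y2] - [[[[y1, y3], y5], y4], y2] and the second [[[[y1, y3], y2], y4], y5] - [[[[y1, y3], y2], y5], y4] - [[[[y1, y3], y4], y5], y2] + [[[[y1, y3], y5], y4], y2]

Normal form of the first expression: -[[[[y1, y3], y2], y4], y5] + [[[[y1, y3], y2], y5], y4] + [[[[y1, y3], y4], y5], y2] - [[[[y1, y3], y5], y4], y2]
Normal form of the second expression: [[[[y1, y3], y2], y4], y5] - [[[[y1, y3], y2], y5], y4] - [[[[y1, y3], y4], y5], y2] + [[[[y1, y3], y5], y4], y2]
Different reductions; not equal.


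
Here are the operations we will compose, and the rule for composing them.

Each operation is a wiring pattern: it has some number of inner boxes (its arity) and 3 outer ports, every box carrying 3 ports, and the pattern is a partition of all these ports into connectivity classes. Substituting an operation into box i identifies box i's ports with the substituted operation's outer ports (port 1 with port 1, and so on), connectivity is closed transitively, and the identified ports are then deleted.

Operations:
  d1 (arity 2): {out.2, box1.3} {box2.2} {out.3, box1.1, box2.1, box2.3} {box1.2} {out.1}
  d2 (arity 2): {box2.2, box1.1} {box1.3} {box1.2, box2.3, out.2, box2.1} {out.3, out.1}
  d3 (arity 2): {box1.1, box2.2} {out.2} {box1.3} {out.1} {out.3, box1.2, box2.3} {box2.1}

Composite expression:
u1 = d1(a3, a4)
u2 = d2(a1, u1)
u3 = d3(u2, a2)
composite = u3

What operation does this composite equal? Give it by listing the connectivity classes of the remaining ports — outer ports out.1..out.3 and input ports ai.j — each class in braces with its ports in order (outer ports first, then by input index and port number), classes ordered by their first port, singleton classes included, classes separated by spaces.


{out.1} {out.2} {out.3, a1.2, a2.3, a3.1, a4.1, a4.3} {a1.1, a3.3} {a1.3} {a2.1} {a2.2} {a3.2} {a4.2}

Reachability decides: close wires over d3-identified ports.
stage d1: inputs (a3, a4), connectivity {out.1} {out.2, a3.3} {out.3, a3.1, a4.1, a4.3} {a3.2} {a4.2}, out.j its boundary
stage d2: inputs (a1, a3, a4), connectivity {out.1, out.3} {out.2, a1.2, a3.1, a4.1, a4.3} {a1.1, a3.3} {a1.3} {a3.2} {a4.2}, out.j its boundary
stage d3: inputs (a1, a3, a4, a2), connectivity {out.1} {out.2} {out.3, a1.2, a2.3, a3.1, a4.1, a4.3} {a1.1, a3.3} {a1.3} {a2.1} {a2.2} {a3.2} {a4.2}, out.j its boundary
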